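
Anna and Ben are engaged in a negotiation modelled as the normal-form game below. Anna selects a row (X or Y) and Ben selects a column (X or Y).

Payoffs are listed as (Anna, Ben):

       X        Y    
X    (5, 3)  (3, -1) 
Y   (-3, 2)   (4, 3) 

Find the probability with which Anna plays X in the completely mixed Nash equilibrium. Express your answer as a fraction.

Let r be the probability that Anna plays X. In a completely mixed equilibrium, Ben must be indifferent between X and Y.
Ben's expected payoff from X is 3r + 2(1−r); from Y it is −r + 3(1−r).
Setting these equal: r + 2 = −4r + 3, so r = 1/5.

1/5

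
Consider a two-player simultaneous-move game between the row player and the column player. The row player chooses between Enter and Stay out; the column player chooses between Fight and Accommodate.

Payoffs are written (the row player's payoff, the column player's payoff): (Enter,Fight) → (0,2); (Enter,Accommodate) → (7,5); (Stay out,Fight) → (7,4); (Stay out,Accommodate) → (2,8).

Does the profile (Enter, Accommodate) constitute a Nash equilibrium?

At (Enter, Accommodate), the row player earns 7; switching to Stay out would give 2, so the row player has no profitable deviation.
The column player earns 5; switching to Fight would give 2, so the column player has no profitable deviation.
Neither player can gain by a unilateral deviation, so this profile is a Nash equilibrium.

Yes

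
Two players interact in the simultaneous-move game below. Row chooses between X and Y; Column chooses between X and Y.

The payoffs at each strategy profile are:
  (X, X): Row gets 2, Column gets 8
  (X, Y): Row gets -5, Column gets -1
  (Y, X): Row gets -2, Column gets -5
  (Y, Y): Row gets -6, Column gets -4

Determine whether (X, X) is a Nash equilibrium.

Yes

At (X, X), Row earns 2; switching to Y would give -2, so Row has no profitable deviation.
Column earns 8; switching to Y would give -1, so Column has no profitable deviation.
Neither player can gain by a unilateral deviation, so this profile is a Nash equilibrium.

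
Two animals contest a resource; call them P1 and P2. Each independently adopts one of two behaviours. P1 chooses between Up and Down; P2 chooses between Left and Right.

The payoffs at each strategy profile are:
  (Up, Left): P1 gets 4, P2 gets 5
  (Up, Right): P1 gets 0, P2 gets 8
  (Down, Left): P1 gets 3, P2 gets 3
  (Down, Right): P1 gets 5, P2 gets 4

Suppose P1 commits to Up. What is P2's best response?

Against Up, P2 earns 5 from Left and 8 from Right.
So Right is the best response.

Right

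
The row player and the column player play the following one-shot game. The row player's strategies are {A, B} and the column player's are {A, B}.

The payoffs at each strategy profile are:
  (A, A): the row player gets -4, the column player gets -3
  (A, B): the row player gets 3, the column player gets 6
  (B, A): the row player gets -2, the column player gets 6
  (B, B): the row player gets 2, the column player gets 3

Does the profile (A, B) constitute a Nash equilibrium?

Yes

At (A, B), the row player earns 3; switching to B would give 2, so the row player has no profitable deviation.
The column player earns 6; switching to A would give -3, so the column player has no profitable deviation.
Neither player can gain by a unilateral deviation, so this profile is a Nash equilibrium.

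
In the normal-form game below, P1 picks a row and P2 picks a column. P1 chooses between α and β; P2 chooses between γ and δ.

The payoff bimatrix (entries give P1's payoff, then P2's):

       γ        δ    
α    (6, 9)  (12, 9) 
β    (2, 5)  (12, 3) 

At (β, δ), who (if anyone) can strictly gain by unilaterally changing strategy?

P1 at (β, δ) earns 12; deviating to α yields 12 — not better.
P2 earns 3; deviating to γ yields 5 — a strict improvement.
Only P2 has a strictly profitable deviation.

P2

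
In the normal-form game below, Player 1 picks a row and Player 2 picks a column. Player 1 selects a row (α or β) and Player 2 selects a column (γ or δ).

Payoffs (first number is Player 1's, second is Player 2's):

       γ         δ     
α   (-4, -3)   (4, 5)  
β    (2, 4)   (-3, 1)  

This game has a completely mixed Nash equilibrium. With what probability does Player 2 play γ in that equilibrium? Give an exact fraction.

Let q be the probability that Player 2 plays γ. In a completely mixed equilibrium, Player 1 must be indifferent between α and β.
Player 1's expected payoff from α is −4q + 4(1−q); from β it is 2q − 3(1−q).
Setting these equal: −8q + 4 = 5q − 3, so q = 7/13.

7/13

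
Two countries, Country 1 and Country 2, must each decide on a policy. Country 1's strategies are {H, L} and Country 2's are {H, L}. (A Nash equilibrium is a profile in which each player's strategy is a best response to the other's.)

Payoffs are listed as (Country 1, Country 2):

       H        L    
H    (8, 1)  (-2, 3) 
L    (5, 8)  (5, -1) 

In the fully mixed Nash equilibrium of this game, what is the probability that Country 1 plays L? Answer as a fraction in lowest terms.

2/11

Let x be the probability that Country 1 plays H. In a completely mixed equilibrium, Country 2 must be indifferent between H and L.
Country 2's expected payoff from H is x + 8(1−x); from L it is 3x − (1−x).
Setting these equal: −7x + 8 = 4x − 1, so x = 9/11.
Therefore Country 1 plays L with probability 1 − 9/11 = 2/11.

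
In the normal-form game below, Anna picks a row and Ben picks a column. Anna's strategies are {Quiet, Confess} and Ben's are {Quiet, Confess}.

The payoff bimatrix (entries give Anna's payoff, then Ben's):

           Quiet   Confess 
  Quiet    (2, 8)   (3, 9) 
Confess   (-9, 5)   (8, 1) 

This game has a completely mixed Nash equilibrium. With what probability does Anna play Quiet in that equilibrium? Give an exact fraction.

Let x be the probability that Anna plays Quiet. In a completely mixed equilibrium, Ben must be indifferent between Quiet and Confess.
Ben's expected payoff from Quiet is 8x + 5(1−x); from Confess it is 9x + (1−x).
Setting these equal: 3x + 5 = 8x + 1, so x = 4/5.

4/5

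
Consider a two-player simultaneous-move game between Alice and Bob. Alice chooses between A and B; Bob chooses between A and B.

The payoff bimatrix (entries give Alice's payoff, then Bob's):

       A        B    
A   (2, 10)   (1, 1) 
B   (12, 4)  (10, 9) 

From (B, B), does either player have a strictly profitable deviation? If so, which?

Neither

Alice at (B, B) earns 10; deviating to A yields 1 — not better.
Bob earns 9; deviating to A yields 4 — not better.
Neither player can strictly improve; the profile is a Nash equilibrium.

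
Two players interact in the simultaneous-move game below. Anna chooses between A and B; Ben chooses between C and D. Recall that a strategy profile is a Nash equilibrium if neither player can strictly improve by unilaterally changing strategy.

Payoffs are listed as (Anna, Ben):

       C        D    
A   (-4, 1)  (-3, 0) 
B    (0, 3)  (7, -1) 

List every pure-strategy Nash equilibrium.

(B, C)

(A, C): Anna prefers B (0 > -4) — not an equilibrium.
(A, D): Anna prefers B (7 > -3); Ben prefers C (1 > 0) — not an equilibrium.
(B, C): Anna gets 0 ≥ -4 from A, and Ben gets 3 ≥ -1 from D — Nash equilibrium.
(B, D): Ben prefers C (3 > -1) — not an equilibrium.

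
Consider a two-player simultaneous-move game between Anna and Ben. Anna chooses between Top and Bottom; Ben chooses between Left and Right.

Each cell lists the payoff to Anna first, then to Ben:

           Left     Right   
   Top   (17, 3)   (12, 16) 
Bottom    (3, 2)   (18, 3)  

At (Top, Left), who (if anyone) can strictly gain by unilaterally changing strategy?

Ben

Anna at (Top, Left) earns 17; deviating to Bottom yields 3 — not better.
Ben earns 3; deviating to Right yields 16 — a strict improvement.
Only Ben has a strictly profitable deviation.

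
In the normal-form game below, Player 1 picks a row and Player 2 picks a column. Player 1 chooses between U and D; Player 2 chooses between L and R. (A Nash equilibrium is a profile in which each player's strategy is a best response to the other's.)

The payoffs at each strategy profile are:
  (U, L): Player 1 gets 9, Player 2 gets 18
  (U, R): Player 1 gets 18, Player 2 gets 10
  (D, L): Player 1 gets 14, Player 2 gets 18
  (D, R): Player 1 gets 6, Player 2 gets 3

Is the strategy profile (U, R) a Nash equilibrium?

No

At (U, R), Player 1 earns 18; switching to D would give 6, so Player 1 has no profitable deviation.
Player 2 earns 10; switching to L would give 18, so Player 2 would deviate.
Since at least one player can profitably deviate, this is not a Nash equilibrium.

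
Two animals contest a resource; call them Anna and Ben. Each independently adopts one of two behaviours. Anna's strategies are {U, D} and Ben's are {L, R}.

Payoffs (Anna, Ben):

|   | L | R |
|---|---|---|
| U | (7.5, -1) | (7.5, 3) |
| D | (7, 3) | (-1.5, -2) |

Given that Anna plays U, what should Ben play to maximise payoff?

Against U, Ben earns -1 from L and 3 from R.
So R is the best response.

R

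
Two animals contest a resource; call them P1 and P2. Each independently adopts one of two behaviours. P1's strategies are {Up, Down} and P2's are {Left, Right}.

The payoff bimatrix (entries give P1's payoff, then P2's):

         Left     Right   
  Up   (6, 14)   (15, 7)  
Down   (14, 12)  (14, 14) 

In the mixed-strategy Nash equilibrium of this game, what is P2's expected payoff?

First find p, the probability P1 plays Up, from P2's indifference between Left and Right: 14p + 12(1−p) = 7p + 14(1−p), giving p = 2/9.
Since P2 is indifferent in equilibrium, P2's expected payoff equals the payoff from either column against (2/9, 7/9). Using Left: 14(2/9) + 12(7/9) = 112/9.

112/9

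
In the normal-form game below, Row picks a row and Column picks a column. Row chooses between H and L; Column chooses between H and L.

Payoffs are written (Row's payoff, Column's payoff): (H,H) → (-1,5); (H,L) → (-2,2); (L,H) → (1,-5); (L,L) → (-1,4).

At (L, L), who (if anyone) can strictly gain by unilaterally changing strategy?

Row at (L, L) earns -1; deviating to H yields -2 — not better.
Column earns 4; deviating to H yields -5 — not better.
Neither player can strictly improve; the profile is a Nash equilibrium.

Neither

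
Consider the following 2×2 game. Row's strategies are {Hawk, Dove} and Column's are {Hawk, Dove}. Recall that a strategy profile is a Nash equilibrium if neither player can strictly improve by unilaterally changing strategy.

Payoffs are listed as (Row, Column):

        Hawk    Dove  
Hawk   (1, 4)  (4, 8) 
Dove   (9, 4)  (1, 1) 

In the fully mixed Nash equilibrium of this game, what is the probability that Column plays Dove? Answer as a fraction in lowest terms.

Let q be the probability that Column plays Hawk. In a completely mixed equilibrium, Row must be indifferent between Hawk and Dove.
Row's expected payoff from Hawk is q + 4(1−q); from Dove it is 9q + (1−q).
Setting these equal: −3q + 4 = 8q + 1, so q = 3/11.
Therefore Column plays Dove with probability 1 − 3/11 = 8/11.

8/11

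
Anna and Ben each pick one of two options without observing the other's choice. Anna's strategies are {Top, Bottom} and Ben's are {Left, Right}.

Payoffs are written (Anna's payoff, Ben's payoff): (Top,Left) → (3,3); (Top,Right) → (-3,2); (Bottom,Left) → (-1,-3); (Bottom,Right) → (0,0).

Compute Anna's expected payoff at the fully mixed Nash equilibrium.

First find y, the probability Ben plays Left, from Anna's indifference between Top and Bottom: 3y − 3(1−y) = −y, giving y = 3/7.
Since Anna is indifferent in equilibrium, Anna's expected payoff equals the payoff from either row against (3/7, 4/7). Using Top: 3(3/7) − 3(4/7) = -3/7.

-3/7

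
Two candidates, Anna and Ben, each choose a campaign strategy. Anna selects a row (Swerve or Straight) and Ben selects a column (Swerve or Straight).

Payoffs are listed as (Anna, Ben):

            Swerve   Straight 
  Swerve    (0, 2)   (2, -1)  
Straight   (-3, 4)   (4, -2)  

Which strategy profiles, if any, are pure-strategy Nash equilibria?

(Swerve, Swerve): Anna gets 0 ≥ -3 from Straight, and Ben gets 2 ≥ -1 from Straight — Nash equilibrium.
(Swerve, Straight): Anna prefers Straight (4 > 2); Ben prefers Swerve (2 > -1) — not an equilibrium.
(Straight, Swerve): Anna prefers Swerve (0 > -3) — not an equilibrium.
(Straight, Straight): Ben prefers Swerve (4 > -2) — not an equilibrium.

(Swerve, Swerve)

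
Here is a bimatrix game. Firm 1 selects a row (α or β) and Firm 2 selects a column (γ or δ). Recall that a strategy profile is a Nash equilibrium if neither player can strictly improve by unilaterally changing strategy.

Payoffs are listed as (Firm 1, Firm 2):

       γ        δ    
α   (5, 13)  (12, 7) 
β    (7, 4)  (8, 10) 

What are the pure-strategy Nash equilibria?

none

(α, γ): Firm 1 prefers β (7 > 5) — not an equilibrium.
(α, δ): Firm 2 prefers γ (13 > 7) — not an equilibrium.
(β, γ): Firm 2 prefers δ (10 > 4) — not an equilibrium.
(β, δ): Firm 1 prefers α (12 > 8) — not an equilibrium.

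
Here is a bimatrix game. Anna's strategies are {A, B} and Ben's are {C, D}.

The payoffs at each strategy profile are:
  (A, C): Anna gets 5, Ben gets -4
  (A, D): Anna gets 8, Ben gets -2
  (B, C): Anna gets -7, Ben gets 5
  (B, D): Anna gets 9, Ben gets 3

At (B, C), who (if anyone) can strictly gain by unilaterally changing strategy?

Anna

Anna at (B, C) earns -7; deviating to A yields 5 — a strict improvement.
Ben earns 5; deviating to D yields 3 — not better.
Only Anna has a strictly profitable deviation.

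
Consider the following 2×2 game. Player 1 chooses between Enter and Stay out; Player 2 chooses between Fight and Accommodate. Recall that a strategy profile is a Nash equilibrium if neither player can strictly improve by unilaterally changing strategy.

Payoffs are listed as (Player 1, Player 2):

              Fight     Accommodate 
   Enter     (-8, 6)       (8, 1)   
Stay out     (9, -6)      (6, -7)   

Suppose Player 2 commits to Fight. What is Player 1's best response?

Against Fight, Player 1 earns -8 from Enter and 9 from Stay out.
So Stay out is the best response.

Stay out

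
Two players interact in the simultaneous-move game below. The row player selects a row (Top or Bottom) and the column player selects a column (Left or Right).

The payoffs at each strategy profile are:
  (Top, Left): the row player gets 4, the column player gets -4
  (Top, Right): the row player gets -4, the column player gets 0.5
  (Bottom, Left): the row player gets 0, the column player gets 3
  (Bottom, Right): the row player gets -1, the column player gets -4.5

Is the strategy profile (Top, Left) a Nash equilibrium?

No

At (Top, Left), the row player earns 4; switching to Bottom would give 0, so the row player has no profitable deviation.
The column player earns -4; switching to Right would give 0.5, so the column player would deviate.
Since at least one player can profitably deviate, this is not a Nash equilibrium.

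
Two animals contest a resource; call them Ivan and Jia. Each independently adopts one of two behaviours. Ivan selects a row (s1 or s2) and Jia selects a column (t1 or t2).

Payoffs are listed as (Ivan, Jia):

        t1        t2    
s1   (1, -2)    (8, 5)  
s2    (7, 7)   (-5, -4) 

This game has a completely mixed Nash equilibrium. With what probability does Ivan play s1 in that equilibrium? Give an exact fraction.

Let r be the probability that Ivan plays s1. In a completely mixed equilibrium, Jia must be indifferent between t1 and t2.
Jia's expected payoff from t1 is −2r + 7(1−r); from t2 it is 5r − 4(1−r).
Setting these equal: −9r + 7 = 9r − 4, so r = 11/18.

11/18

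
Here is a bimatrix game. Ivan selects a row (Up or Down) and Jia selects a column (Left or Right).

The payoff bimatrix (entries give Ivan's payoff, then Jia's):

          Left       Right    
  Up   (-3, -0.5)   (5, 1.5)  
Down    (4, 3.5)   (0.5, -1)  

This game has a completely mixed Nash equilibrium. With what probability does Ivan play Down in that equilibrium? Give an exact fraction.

4/13

Let r be the probability that Ivan plays Up. In a completely mixed equilibrium, Jia must be indifferent between Left and Right.
Jia's expected payoff from Left is −0.5r + 3.5(1−r); from Right it is 1.5r − (1−r).
Setting these equal: −4r + 3.5 = 2.5r − 1, so r = 9/13.
Therefore Ivan plays Down with probability 1 − 9/13 = 4/13.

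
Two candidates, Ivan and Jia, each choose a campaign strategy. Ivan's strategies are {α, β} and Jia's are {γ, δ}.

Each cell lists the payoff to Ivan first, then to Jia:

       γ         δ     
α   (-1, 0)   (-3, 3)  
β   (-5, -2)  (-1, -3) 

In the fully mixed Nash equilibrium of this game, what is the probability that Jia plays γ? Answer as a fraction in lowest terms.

1/3

Let c be the probability that Jia plays γ. In a completely mixed equilibrium, Ivan must be indifferent between α and β.
Ivan's expected payoff from α is −c − 3(1−c); from β it is −5c − (1−c).
Setting these equal: 2c − 3 = −4c − 1, so c = 1/3.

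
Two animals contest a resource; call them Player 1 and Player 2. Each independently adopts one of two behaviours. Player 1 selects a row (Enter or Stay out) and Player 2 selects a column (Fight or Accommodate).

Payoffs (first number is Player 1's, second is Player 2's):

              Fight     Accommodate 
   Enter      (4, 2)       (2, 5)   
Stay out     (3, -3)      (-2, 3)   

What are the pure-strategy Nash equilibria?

(Enter, Fight): Player 2 prefers Accommodate (5 > 2) — not an equilibrium.
(Enter, Accommodate): Player 1 gets 2 ≥ -2 from Stay out, and Player 2 gets 5 ≥ 2 from Fight — Nash equilibrium.
(Stay out, Fight): Player 1 prefers Enter (4 > 3); Player 2 prefers Accommodate (3 > -3) — not an equilibrium.
(Stay out, Accommodate): Player 1 prefers Enter (2 > -2) — not an equilibrium.

(Enter, Accommodate)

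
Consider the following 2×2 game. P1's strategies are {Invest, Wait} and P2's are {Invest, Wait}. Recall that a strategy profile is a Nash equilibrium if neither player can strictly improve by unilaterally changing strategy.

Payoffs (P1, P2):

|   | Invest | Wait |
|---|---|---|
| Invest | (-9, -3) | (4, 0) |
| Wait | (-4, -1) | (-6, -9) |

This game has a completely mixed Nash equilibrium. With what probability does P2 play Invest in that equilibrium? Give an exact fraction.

2/3

Let c be the probability that P2 plays Invest. In a completely mixed equilibrium, P1 must be indifferent between Invest and Wait.
P1's expected payoff from Invest is −9c + 4(1−c); from Wait it is −4c − 6(1−c).
Setting these equal: −13c + 4 = 2c − 6, so c = 2/3.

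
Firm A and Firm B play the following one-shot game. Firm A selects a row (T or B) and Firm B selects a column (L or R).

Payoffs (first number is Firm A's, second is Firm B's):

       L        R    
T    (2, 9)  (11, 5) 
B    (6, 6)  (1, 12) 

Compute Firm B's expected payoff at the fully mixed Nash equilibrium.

First find x, the probability Firm A plays T, from Firm B's indifference between L and R: 9x + 6(1−x) = 5x + 12(1−x), giving x = 3/5.
Since Firm B is indifferent in equilibrium, Firm B's expected payoff equals the payoff from either column against (3/5, 2/5). Using L: 9(3/5) + 6(2/5) = 39/5.

39/5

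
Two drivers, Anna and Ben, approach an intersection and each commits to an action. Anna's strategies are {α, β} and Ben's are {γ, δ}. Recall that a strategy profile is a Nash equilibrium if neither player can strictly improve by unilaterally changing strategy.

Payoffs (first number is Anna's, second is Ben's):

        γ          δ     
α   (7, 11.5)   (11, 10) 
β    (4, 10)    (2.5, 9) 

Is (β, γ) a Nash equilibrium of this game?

No

At (β, γ), Anna earns 4; switching to α would give 7, so Anna would deviate.
Ben earns 10; switching to δ would give 9, so Ben has no profitable deviation.
Since at least one player can profitably deviate, this is not a Nash equilibrium.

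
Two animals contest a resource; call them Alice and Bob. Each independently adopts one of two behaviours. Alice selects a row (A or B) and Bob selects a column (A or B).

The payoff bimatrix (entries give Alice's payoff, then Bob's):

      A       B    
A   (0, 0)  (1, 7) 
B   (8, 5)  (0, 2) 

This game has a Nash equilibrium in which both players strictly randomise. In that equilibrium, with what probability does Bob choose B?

8/9

Let y be the probability that Bob plays A. In a completely mixed equilibrium, Alice must be indifferent between A and B.
Alice's expected payoff from A is (1−y); from B it is 8y.
Setting these equal: −y + 1 = 8y, so y = 1/9.
Therefore Bob plays B with probability 1 − 1/9 = 8/9.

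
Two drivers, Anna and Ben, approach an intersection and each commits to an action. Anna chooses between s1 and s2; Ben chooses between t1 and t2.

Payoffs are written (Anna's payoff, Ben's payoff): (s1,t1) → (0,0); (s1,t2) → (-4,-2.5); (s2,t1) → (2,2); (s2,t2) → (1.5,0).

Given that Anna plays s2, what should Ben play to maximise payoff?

Against s2, Ben earns 2 from t1 and 0 from t2.
So t1 is the best response.

t1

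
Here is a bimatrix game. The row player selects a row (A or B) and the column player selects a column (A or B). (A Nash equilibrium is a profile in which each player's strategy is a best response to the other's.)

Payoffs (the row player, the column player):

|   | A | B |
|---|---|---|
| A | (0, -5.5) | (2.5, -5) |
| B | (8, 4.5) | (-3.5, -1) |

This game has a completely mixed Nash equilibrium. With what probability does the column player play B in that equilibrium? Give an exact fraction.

4/7

Let c be the probability that the column player plays A. In a completely mixed equilibrium, the row player must be indifferent between A and B.
The row player's expected payoff from A is 2.5(1−c); from B it is 8c − 3.5(1−c).
Setting these equal: −2.5c + 2.5 = 11.5c − 3.5, so c = 3/7.
Therefore the column player plays B with probability 1 − 3/7 = 4/7.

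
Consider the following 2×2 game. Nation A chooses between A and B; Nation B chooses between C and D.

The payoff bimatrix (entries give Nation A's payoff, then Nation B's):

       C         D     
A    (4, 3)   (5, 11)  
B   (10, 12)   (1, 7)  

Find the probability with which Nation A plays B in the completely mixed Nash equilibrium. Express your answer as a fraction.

Let r be the probability that Nation A plays A. In a completely mixed equilibrium, Nation B must be indifferent between C and D.
Nation B's expected payoff from C is 3r + 12(1−r); from D it is 11r + 7(1−r).
Setting these equal: −9r + 12 = 4r + 7, so r = 5/13.
Therefore Nation A plays B with probability 1 − 5/13 = 8/13.

8/13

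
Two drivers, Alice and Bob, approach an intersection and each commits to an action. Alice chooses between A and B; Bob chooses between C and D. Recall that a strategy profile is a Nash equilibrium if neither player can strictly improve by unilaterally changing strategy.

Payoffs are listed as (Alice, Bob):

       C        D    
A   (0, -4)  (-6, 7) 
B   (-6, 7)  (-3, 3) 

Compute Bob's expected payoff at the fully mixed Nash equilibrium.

61/15

First find x, the probability Alice plays A, from Bob's indifference between C and D: −4x + 7(1−x) = 7x + 3(1−x), giving x = 4/15.
Since Bob is indifferent in equilibrium, Bob's expected payoff equals the payoff from either column against (4/15, 11/15). Using C: −4(4/15) + 7(11/15) = 61/15.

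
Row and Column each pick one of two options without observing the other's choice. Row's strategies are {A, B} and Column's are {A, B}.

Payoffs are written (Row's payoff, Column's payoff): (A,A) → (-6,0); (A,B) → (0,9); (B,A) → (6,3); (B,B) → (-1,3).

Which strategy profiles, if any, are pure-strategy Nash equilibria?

(A, B) and (B, A)

(A, A): Row prefers B (6 > -6); Column prefers B (9 > 0) — not an equilibrium.
(A, B): Row gets 0 ≥ -1 from B, and Column gets 9 ≥ 0 from A — Nash equilibrium.
(B, A): Row gets 6 ≥ -6 from A, and Column gets 3 ≥ 3 from B — Nash equilibrium.
(B, B): Row prefers A (0 > -1) — not an equilibrium.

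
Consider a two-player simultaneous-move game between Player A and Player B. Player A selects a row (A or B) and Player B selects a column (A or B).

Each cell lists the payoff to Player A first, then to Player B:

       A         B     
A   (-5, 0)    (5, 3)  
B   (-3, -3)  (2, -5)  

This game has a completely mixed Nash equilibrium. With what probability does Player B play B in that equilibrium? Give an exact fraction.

Let q be the probability that Player B plays A. In a completely mixed equilibrium, Player A must be indifferent between A and B.
Player A's expected payoff from A is −5q + 5(1−q); from B it is −3q + 2(1−q).
Setting these equal: −10q + 5 = −5q + 2, so q = 3/5.
Therefore Player B plays B with probability 1 − 3/5 = 2/5.

2/5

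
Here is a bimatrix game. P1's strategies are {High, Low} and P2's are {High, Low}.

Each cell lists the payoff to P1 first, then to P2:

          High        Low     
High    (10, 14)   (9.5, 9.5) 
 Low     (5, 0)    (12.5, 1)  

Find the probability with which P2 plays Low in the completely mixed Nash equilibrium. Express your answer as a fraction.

Let y be the probability that P2 plays High. In a completely mixed equilibrium, P1 must be indifferent between High and Low.
P1's expected payoff from High is 10y + 9.5(1−y); from Low it is 5y + 12.5(1−y).
Setting these equal: 0.5y + 9.5 = −7.5y + 12.5, so y = 3/8.
Therefore P2 plays Low with probability 1 − 3/8 = 5/8.

5/8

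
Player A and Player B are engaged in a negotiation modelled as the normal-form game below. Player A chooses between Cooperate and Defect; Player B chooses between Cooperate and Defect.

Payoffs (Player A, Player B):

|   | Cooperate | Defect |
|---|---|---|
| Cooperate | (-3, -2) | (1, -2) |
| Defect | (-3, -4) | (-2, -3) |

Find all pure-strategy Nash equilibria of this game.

(Cooperate, Cooperate) and (Cooperate, Defect)

(Cooperate, Cooperate): Player A gets -3 ≥ -3 from Defect, and Player B gets -2 ≥ -2 from Defect — Nash equilibrium.
(Cooperate, Defect): Player A gets 1 ≥ -2 from Defect, and Player B gets -2 ≥ -2 from Cooperate — Nash equilibrium.
(Defect, Cooperate): Player B prefers Defect (-3 > -4) — not an equilibrium.
(Defect, Defect): Player A prefers Cooperate (1 > -2) — not an equilibrium.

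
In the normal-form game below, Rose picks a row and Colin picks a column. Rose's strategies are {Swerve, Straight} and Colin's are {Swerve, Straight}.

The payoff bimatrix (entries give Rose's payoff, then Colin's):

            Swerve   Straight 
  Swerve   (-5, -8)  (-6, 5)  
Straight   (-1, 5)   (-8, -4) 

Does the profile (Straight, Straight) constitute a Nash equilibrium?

At (Straight, Straight), Rose earns -8; switching to Swerve would give -6, so Rose would deviate.
Colin earns -4; switching to Swerve would give 5, so Colin would deviate.
Since at least one player can profitably deviate, this is not a Nash equilibrium.

No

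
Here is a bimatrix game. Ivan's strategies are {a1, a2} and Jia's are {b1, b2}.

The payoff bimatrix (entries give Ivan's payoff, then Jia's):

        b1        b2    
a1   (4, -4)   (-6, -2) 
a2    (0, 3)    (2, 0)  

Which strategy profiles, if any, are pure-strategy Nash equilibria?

(a1, b1): Jia prefers b2 (-2 > -4) — not an equilibrium.
(a1, b2): Ivan prefers a2 (2 > -6) — not an equilibrium.
(a2, b1): Ivan prefers a1 (4 > 0) — not an equilibrium.
(a2, b2): Jia prefers b1 (3 > 0) — not an equilibrium.

none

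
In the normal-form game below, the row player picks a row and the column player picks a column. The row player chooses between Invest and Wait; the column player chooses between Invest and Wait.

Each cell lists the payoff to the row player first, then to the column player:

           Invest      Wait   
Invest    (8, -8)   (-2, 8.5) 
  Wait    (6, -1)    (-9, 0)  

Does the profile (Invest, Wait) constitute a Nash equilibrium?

At (Invest, Wait), the row player earns -2; switching to Wait would give -9, so the row player has no profitable deviation.
The column player earns 8.5; switching to Invest would give -8, so the column player has no profitable deviation.
Neither player can gain by a unilateral deviation, so this profile is a Nash equilibrium.

Yes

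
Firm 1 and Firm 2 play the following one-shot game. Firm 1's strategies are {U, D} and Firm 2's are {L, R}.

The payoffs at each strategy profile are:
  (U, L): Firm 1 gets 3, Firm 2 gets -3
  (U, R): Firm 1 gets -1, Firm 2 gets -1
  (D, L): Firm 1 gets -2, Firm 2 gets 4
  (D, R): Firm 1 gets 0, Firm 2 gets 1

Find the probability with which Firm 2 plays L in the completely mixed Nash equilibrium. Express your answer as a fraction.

1/6

Let q be the probability that Firm 2 plays L. In a completely mixed equilibrium, Firm 1 must be indifferent between U and D.
Firm 1's expected payoff from U is 3q − (1−q); from D it is −2q.
Setting these equal: 4q − 1 = −2q, so q = 1/6.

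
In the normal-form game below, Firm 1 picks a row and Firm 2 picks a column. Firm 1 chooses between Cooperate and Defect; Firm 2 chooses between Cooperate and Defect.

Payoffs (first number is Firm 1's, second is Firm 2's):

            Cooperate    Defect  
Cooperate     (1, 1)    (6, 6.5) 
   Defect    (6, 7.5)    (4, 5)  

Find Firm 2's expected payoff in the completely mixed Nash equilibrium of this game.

175/32

First find x, the probability Firm 1 plays Cooperate, from Firm 2's indifference between Cooperate and Defect: x + 7.5(1−x) = 6.5x + 5(1−x), giving x = 5/16.
Since Firm 2 is indifferent in equilibrium, Firm 2's expected payoff equals the payoff from either column against (5/16, 11/16). Using Cooperate: (5/16) + 7.5(11/16) = 175/32.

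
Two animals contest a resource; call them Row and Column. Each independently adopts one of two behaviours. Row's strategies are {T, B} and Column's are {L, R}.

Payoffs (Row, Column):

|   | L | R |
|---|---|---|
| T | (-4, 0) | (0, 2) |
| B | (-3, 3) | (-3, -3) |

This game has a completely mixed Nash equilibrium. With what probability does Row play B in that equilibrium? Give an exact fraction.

Let r be the probability that Row plays T. In a completely mixed equilibrium, Column must be indifferent between L and R.
Column's expected payoff from L is 3(1−r); from R it is 2r − 3(1−r).
Setting these equal: −3r + 3 = 5r − 3, so r = 3/4.
Therefore Row plays B with probability 1 − 3/4 = 1/4.

1/4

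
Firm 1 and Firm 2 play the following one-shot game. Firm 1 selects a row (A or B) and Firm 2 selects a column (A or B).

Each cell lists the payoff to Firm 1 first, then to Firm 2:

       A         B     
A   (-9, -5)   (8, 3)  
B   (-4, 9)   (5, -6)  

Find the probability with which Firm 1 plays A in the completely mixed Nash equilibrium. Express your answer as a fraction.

Let r be the probability that Firm 1 plays A. In a completely mixed equilibrium, Firm 2 must be indifferent between A and B.
Firm 2's expected payoff from A is −5r + 9(1−r); from B it is 3r − 6(1−r).
Setting these equal: −14r + 9 = 9r − 6, so r = 15/23.

15/23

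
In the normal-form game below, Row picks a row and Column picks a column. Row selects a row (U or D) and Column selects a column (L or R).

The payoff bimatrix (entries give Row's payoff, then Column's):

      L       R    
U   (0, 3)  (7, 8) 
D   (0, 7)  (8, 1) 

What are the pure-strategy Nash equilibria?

(D, L)

(U, L): Column prefers R (8 > 3) — not an equilibrium.
(U, R): Row prefers D (8 > 7) — not an equilibrium.
(D, L): Row gets 0 ≥ 0 from U, and Column gets 7 ≥ 1 from R — Nash equilibrium.
(D, R): Column prefers L (7 > 1) — not an equilibrium.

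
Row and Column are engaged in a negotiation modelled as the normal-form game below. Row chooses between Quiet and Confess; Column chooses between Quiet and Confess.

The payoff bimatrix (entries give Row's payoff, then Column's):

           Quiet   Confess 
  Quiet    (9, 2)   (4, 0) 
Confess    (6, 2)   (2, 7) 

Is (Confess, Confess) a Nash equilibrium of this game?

No

At (Confess, Confess), Row earns 2; switching to Quiet would give 4, so Row would deviate.
Column earns 7; switching to Quiet would give 2, so Column has no profitable deviation.
Since at least one player can profitably deviate, this is not a Nash equilibrium.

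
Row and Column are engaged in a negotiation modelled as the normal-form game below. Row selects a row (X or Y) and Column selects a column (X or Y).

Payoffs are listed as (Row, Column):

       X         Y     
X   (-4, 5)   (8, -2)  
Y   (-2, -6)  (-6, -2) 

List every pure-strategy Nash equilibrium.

(X, X): Row prefers Y (-2 > -4) — not an equilibrium.
(X, Y): Column prefers X (5 > -2) — not an equilibrium.
(Y, X): Column prefers Y (-2 > -6) — not an equilibrium.
(Y, Y): Row prefers X (8 > -6) — not an equilibrium.

none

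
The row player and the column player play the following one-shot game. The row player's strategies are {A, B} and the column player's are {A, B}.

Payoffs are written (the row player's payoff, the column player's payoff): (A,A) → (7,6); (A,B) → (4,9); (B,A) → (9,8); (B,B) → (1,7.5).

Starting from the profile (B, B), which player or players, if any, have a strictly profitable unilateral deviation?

The row player at (B, B) earns 1; deviating to A yields 4 — a strict improvement.
The column player earns 7.5; deviating to A yields 8 — a strict improvement.
Both the row player and the column player have strictly profitable deviations.

Both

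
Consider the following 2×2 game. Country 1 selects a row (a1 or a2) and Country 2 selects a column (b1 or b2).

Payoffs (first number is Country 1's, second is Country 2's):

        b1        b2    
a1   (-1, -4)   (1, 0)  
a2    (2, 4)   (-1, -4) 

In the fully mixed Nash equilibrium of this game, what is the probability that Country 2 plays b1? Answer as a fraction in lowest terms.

Let y be the probability that Country 2 plays b1. In a completely mixed equilibrium, Country 1 must be indifferent between a1 and a2.
Country 1's expected payoff from a1 is −y + (1−y); from a2 it is 2y − (1−y).
Setting these equal: −2y + 1 = 3y − 1, so y = 2/5.

2/5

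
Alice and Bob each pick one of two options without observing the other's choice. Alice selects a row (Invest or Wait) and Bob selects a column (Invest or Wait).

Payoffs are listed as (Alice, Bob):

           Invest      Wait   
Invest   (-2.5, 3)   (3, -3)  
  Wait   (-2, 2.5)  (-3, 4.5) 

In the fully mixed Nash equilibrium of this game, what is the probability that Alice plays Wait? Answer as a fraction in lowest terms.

Let p be the probability that Alice plays Invest. In a completely mixed equilibrium, Bob must be indifferent between Invest and Wait.
Bob's expected payoff from Invest is 3p + 2.5(1−p); from Wait it is −3p + 4.5(1−p).
Setting these equal: 0.5p + 2.5 = −7.5p + 4.5, so p = 1/4.
Therefore Alice plays Wait with probability 1 − 1/4 = 3/4.

3/4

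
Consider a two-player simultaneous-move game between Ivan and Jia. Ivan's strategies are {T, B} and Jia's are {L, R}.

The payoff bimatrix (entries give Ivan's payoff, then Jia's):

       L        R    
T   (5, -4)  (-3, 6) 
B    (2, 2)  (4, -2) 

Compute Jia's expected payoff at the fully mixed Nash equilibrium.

First find x, the probability Ivan plays T, from Jia's indifference between L and R: −4x + 2(1−x) = 6x − 2(1−x), giving x = 2/7.
Since Jia is indifferent in equilibrium, Jia's expected payoff equals the payoff from either column against (2/7, 5/7). Using L: −4(2/7) + 2(5/7) = 2/7.

2/7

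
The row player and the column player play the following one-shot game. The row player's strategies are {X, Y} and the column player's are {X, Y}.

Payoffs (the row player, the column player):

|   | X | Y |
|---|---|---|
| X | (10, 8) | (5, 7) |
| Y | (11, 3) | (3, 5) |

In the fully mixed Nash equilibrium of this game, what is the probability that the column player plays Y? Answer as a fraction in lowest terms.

1/3

Let y be the probability that the column player plays X. In a completely mixed equilibrium, the row player must be indifferent between X and Y.
The row player's expected payoff from X is 10y + 5(1−y); from Y it is 11y + 3(1−y).
Setting these equal: 5y + 5 = 8y + 3, so y = 2/3.
Therefore the column player plays Y with probability 1 − 2/3 = 1/3.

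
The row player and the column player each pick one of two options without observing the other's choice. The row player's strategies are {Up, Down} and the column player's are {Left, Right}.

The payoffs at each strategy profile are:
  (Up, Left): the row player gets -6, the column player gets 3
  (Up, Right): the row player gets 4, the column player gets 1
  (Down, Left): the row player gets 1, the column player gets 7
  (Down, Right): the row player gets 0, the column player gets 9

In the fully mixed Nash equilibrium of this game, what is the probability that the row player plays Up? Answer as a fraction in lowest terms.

1/2

Let x be the probability that the row player plays Up. In a completely mixed equilibrium, the column player must be indifferent between Left and Right.
The column player's expected payoff from Left is 3x + 7(1−x); from Right it is x + 9(1−x).
Setting these equal: −4x + 7 = −8x + 9, so x = 1/2.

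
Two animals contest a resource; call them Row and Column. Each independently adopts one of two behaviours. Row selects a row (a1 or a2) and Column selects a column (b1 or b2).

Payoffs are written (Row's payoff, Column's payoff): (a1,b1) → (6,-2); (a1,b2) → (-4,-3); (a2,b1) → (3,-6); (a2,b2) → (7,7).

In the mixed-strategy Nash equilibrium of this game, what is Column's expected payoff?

-16/7

First find p, the probability Row plays a1, from Column's indifference between b1 and b2: −2p − 6(1−p) = −3p + 7(1−p), giving p = 13/14.
Since Column is indifferent in equilibrium, Column's expected payoff equals the payoff from either column against (13/14, 1/14). Using b1: −2(13/14) − 6(1/14) = -16/7.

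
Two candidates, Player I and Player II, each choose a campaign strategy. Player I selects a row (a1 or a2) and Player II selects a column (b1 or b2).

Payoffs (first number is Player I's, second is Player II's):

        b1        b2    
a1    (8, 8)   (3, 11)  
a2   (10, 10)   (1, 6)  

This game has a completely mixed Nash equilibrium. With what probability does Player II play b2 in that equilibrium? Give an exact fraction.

Let q be the probability that Player II plays b1. In a completely mixed equilibrium, Player I must be indifferent between a1 and a2.
Player I's expected payoff from a1 is 8q + 3(1−q); from a2 it is 10q + (1−q).
Setting these equal: 5q + 3 = 9q + 1, so q = 1/2.
Therefore Player II plays b2 with probability 1 − 1/2 = 1/2.

1/2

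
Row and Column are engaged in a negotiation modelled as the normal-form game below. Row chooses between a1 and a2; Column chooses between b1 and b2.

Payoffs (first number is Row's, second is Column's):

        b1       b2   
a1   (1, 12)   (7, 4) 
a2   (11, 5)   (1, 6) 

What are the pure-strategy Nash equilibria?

none

(a1, b1): Row prefers a2 (11 > 1) — not an equilibrium.
(a1, b2): Column prefers b1 (12 > 4) — not an equilibrium.
(a2, b1): Column prefers b2 (6 > 5) — not an equilibrium.
(a2, b2): Row prefers a1 (7 > 1) — not an equilibrium.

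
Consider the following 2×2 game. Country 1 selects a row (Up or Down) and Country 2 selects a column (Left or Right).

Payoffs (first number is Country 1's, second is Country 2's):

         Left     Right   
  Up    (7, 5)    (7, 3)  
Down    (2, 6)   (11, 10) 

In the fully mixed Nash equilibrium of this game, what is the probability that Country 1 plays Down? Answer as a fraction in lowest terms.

1/3

Let p be the probability that Country 1 plays Up. In a completely mixed equilibrium, Country 2 must be indifferent between Left and Right.
Country 2's expected payoff from Left is 5p + 6(1−p); from Right it is 3p + 10(1−p).
Setting these equal: −p + 6 = −7p + 10, so p = 2/3.
Therefore Country 1 plays Down with probability 1 − 2/3 = 1/3.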